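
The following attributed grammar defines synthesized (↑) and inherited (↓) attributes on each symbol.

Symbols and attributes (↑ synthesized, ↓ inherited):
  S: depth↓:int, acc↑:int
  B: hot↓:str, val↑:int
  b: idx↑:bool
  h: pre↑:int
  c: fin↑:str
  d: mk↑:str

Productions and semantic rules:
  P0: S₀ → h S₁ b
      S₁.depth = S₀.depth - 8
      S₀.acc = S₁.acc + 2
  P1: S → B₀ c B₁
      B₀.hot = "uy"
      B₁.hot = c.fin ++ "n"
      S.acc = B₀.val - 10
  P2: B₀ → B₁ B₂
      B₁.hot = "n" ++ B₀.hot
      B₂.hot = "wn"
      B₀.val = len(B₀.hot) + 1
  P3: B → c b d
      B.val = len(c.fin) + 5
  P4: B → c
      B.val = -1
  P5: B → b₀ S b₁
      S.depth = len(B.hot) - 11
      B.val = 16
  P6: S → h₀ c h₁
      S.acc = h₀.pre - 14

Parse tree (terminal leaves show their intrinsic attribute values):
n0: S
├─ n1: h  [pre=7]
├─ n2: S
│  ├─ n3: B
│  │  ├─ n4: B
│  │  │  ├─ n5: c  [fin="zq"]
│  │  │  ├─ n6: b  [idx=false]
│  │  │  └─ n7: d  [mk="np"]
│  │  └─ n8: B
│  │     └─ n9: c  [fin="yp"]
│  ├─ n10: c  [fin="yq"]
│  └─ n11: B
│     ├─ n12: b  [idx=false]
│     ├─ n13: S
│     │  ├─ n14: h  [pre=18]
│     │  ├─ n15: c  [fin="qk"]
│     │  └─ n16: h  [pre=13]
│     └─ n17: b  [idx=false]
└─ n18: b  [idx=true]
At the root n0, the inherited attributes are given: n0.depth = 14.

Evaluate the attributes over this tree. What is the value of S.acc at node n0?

-5

1. n0.depth = 14  [given at root]
2. n1.pre = 7  [terminal]
3. n2.depth = 6  [S₀.depth - 8]
4. n3.hot = "uy"  ["uy"]
5. n4.hot = "nuy"  ["n" ++ B₀.hot]
6. n5.fin = "zq"  [terminal]
7. n6.idx = false  [terminal]
8. n7.mk = "np"  [terminal]
9. n4.val = 7  [len(c.fin) + 5]
10. n8.hot = "wn"  ["wn"]
11. n9.fin = "yp"  [terminal]
12. n8.val = -1  [-1]
13. n3.val = 3  [len(B₀.hot) + 1]
14. n10.fin = "yq"  [terminal]
15. n11.hot = "yqn"  [c.fin ++ "n"]
16. n12.idx = false  [terminal]
17. n13.depth = -8  [len(B.hot) - 11]
18. n14.pre = 18  [terminal]
19. n15.fin = "qk"  [terminal]
20. n16.pre = 13  [terminal]
21. n13.acc = 4  [h₀.pre - 14]
22. n17.idx = false  [terminal]
23. n11.val = 16  [16]
24. n2.acc = -7  [B₀.val - 10]
25. n18.idx = true  [terminal]
26. n0.acc = -5  [S₁.acc + 2]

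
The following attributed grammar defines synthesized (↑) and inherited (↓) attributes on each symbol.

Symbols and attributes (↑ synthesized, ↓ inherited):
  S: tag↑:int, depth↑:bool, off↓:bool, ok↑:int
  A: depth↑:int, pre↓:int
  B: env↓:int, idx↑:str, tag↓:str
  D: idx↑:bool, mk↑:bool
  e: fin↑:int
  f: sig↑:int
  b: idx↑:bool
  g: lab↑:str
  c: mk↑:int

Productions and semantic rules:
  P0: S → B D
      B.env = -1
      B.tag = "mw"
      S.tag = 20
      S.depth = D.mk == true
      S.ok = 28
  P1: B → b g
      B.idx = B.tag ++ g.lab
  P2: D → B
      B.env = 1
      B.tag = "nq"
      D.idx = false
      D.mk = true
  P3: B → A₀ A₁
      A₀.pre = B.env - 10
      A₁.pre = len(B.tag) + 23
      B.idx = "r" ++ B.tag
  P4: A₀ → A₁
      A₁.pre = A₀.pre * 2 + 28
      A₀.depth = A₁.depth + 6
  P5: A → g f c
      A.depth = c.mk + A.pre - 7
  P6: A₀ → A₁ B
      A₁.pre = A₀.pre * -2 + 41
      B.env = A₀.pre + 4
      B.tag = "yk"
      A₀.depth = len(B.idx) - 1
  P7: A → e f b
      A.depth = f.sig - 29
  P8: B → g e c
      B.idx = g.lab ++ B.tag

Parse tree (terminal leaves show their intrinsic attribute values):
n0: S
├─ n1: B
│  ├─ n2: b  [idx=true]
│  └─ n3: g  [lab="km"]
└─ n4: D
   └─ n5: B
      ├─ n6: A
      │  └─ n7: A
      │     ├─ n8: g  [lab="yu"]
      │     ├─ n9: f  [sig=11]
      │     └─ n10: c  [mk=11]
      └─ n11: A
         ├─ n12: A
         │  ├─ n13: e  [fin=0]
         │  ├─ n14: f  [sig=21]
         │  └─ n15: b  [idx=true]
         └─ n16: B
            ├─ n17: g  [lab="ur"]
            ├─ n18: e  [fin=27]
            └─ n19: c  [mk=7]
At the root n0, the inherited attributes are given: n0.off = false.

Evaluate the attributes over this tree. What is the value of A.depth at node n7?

14

1. n0.off = false  [given at root]
2. n1.env = -1  [-1]
3. n1.tag = "mw"  ["mw"]
4. n2.idx = true  [terminal]
5. n3.lab = "km"  [terminal]
6. n1.idx = "mwkm"  [B.tag ++ g.lab]
7. n5.env = 1  [1]
8. n5.tag = "nq"  ["nq"]
9. n6.pre = -9  [B.env - 10]
10. n7.pre = 10  [A₀.pre * 2 + 28]
11. n8.lab = "yu"  [terminal]
12. n9.sig = 11  [terminal]
13. n10.mk = 11  [terminal]
14. n7.depth = 14  [c.mk + A.pre - 7]
15. n6.depth = 20  [A₁.depth + 6]
16. n11.pre = 25  [len(B.tag) + 23]
17. n12.pre = -9  [A₀.pre * -2 + 41]
18. n13.fin = 0  [terminal]
19. n14.sig = 21  [terminal]
20. n15.idx = true  [terminal]
21. n12.depth = -8  [f.sig - 29]
22. n16.env = 29  [A₀.pre + 4]
23. n16.tag = "yk"  ["yk"]
24. n17.lab = "ur"  [terminal]
25. n18.fin = 27  [terminal]
26. n19.mk = 7  [terminal]
27. n16.idx = "uryk"  [g.lab ++ B.tag]
28. n11.depth = 3  [len(B.idx) - 1]
29. n5.idx = "rnq"  ["r" ++ B.tag]
30. n4.idx = false  [false]
31. n4.mk = true  [true]
32. n0.tag = 20  [20]
33. n0.depth = true  [D.mk == true]
34. n0.ok = 28  [28]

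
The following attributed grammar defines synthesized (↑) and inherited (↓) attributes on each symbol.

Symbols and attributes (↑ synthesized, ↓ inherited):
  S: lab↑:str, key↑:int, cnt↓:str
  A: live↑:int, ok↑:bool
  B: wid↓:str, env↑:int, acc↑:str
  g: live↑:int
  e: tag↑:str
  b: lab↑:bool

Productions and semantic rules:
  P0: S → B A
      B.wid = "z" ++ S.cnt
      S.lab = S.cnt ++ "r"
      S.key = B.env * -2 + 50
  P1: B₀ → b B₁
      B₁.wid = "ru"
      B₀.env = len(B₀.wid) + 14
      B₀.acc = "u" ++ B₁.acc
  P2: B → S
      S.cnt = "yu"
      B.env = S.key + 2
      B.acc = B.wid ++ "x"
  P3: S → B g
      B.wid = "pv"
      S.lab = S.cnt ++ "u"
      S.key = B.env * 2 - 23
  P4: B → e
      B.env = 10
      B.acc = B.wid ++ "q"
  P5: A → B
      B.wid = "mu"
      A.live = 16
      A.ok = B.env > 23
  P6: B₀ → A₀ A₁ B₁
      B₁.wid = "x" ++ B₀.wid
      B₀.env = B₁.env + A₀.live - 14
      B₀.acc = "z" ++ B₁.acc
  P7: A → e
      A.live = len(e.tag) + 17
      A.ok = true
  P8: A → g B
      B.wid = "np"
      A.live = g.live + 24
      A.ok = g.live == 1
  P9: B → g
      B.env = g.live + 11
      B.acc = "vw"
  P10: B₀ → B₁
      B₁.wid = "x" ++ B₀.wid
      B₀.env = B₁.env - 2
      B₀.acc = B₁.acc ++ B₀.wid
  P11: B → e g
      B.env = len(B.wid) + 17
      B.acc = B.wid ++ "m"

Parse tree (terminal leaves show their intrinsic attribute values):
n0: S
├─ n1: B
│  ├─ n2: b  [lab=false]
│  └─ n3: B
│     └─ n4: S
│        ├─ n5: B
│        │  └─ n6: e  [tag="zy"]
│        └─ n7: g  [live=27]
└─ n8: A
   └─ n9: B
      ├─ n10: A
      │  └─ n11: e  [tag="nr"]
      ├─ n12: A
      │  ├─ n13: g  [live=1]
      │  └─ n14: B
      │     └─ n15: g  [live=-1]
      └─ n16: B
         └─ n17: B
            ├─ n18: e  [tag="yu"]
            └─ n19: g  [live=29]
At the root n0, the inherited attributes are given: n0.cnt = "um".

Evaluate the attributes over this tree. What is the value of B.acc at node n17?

"xxmum"

1. n0.cnt = "um"  [given at root]
2. n1.wid = "zum"  ["z" ++ S.cnt]
3. n2.lab = false  [terminal]
4. n3.wid = "ru"  ["ru"]
5. n4.cnt = "yu"  ["yu"]
6. n5.wid = "pv"  ["pv"]
7. n6.tag = "zy"  [terminal]
8. n5.env = 10  [10]
9. n5.acc = "pvq"  [B.wid ++ "q"]
10. n7.live = 27  [terminal]
11. n4.lab = "yuu"  [S.cnt ++ "u"]
12. n4.key = -3  [B.env * 2 - 23]
13. n3.env = -1  [S.key + 2]
14. n3.acc = "rux"  [B.wid ++ "x"]
15. n1.env = 17  [len(B₀.wid) + 14]
16. n1.acc = "urux"  ["u" ++ B₁.acc]
17. n9.wid = "mu"  ["mu"]
18. n11.tag = "nr"  [terminal]
19. n10.live = 19  [len(e.tag) + 17]
20. n10.ok = true  [true]
21. n13.live = 1  [terminal]
22. n14.wid = "np"  ["np"]
23. n15.live = -1  [terminal]
24. n14.env = 10  [g.live + 11]
25. n14.acc = "vw"  ["vw"]
26. n12.live = 25  [g.live + 24]
27. n12.ok = true  [g.live == 1]
28. n16.wid = "xmu"  ["x" ++ B₀.wid]
29. n17.wid = "xxmu"  ["x" ++ B₀.wid]
30. n18.tag = "yu"  [terminal]
31. n19.live = 29  [terminal]
32. n17.env = 21  [len(B.wid) + 17]
33. n17.acc = "xxmum"  [B.wid ++ "m"]
34. n16.env = 19  [B₁.env - 2]
35. n16.acc = "xxmumxmu"  [B₁.acc ++ B₀.wid]
36. n9.env = 24  [B₁.env + A₀.live - 14]
37. n9.acc = "zxxmumxmu"  ["z" ++ B₁.acc]
38. n8.live = 16  [16]
39. n8.ok = true  [B.env > 23]
40. n0.lab = "umr"  [S.cnt ++ "r"]
41. n0.key = 16  [B.env * -2 + 50]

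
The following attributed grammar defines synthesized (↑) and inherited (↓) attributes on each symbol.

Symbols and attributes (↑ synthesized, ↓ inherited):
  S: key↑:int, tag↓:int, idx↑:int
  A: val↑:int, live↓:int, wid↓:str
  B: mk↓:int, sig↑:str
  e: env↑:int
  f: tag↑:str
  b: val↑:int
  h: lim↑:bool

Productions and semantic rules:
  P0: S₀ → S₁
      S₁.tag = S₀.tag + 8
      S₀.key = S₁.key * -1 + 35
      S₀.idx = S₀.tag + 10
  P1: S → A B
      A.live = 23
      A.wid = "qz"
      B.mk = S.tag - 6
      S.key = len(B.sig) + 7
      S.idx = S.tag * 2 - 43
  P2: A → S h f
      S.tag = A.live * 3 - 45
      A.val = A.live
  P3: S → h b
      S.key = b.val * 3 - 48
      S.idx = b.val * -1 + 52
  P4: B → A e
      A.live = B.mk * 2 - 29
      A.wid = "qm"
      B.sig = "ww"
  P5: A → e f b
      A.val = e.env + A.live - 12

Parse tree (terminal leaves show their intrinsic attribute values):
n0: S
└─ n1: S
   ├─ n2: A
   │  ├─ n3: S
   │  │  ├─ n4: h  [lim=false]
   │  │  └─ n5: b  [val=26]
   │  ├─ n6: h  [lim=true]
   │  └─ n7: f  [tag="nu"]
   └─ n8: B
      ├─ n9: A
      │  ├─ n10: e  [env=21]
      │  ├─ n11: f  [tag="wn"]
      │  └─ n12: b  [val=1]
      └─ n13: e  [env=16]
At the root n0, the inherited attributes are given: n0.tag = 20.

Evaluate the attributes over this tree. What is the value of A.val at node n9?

24

1. n0.tag = 20  [given at root]
2. n1.tag = 28  [S₀.tag + 8]
3. n2.live = 23  [23]
4. n2.wid = "qz"  ["qz"]
5. n3.tag = 24  [A.live * 3 - 45]
6. n4.lim = false  [terminal]
7. n5.val = 26  [terminal]
8. n3.key = 30  [b.val * 3 - 48]
9. n3.idx = 26  [b.val * -1 + 52]
10. n6.lim = true  [terminal]
11. n7.tag = "nu"  [terminal]
12. n2.val = 23  [A.live]
13. n8.mk = 22  [S.tag - 6]
14. n9.live = 15  [B.mk * 2 - 29]
15. n9.wid = "qm"  ["qm"]
16. n10.env = 21  [terminal]
17. n11.tag = "wn"  [terminal]
18. n12.val = 1  [terminal]
19. n9.val = 24  [e.env + A.live - 12]
20. n13.env = 16  [terminal]
21. n8.sig = "ww"  ["ww"]
22. n1.key = 9  [len(B.sig) + 7]
23. n1.idx = 13  [S.tag * 2 - 43]
24. n0.key = 26  [S₁.key * -1 + 35]
25. n0.idx = 30  [S₀.tag + 10]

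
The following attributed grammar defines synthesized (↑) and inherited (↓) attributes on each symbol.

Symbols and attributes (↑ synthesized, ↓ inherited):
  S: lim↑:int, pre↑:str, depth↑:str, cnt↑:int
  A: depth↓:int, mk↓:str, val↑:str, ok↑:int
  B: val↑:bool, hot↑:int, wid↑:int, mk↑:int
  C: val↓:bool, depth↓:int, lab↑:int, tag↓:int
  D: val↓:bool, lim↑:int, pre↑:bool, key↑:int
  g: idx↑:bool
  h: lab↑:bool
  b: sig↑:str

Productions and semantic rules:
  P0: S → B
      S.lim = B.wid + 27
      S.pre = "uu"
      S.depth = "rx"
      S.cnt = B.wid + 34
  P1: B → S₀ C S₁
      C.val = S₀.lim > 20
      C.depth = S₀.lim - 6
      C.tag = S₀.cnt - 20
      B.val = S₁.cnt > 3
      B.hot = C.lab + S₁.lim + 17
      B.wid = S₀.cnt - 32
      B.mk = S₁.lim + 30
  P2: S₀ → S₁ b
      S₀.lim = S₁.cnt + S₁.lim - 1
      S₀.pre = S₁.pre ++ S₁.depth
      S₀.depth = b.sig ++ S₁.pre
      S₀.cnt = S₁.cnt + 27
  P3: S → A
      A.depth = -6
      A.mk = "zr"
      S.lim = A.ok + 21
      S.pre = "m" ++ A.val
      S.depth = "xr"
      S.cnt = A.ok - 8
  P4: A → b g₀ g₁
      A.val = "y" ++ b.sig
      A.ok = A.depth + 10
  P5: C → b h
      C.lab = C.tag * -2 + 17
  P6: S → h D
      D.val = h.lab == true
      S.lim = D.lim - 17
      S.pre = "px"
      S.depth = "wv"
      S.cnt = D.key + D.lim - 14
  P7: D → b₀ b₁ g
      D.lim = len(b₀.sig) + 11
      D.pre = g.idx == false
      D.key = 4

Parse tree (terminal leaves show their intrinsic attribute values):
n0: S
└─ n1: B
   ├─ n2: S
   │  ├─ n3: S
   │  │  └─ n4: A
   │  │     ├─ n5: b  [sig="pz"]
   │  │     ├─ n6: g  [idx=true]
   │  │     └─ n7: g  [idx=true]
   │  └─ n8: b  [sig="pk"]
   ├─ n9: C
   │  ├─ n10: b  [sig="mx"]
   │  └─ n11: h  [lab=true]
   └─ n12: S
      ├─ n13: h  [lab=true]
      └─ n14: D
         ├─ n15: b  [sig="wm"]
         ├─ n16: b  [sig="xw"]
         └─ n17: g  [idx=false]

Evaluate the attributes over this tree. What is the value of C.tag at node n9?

3

1. n4.depth = -6  [-6]
2. n4.mk = "zr"  ["zr"]
3. n5.sig = "pz"  [terminal]
4. n6.idx = true  [terminal]
5. n7.idx = true  [terminal]
6. n4.val = "ypz"  ["y" ++ b.sig]
7. n4.ok = 4  [A.depth + 10]
8. n3.lim = 25  [A.ok + 21]
9. n3.pre = "mypz"  ["m" ++ A.val]
10. n3.depth = "xr"  ["xr"]
11. n3.cnt = -4  [A.ok - 8]
12. n8.sig = "pk"  [terminal]
13. n2.lim = 20  [S₁.cnt + S₁.lim - 1]
14. n2.pre = "mypzxr"  [S₁.pre ++ S₁.depth]
15. n2.depth = "pkmypz"  [b.sig ++ S₁.pre]
16. n2.cnt = 23  [S₁.cnt + 27]
17. n9.val = false  [S₀.lim > 20]
18. n9.depth = 14  [S₀.lim - 6]
19. n9.tag = 3  [S₀.cnt - 20]
20. n10.sig = "mx"  [terminal]
21. n11.lab = true  [terminal]
22. n9.lab = 11  [C.tag * -2 + 17]
23. n13.lab = true  [terminal]
24. n14.val = true  [h.lab == true]
25. n15.sig = "wm"  [terminal]
26. n16.sig = "xw"  [terminal]
27. n17.idx = false  [terminal]
28. n14.lim = 13  [len(b₀.sig) + 11]
29. n14.pre = true  [g.idx == false]
30. n14.key = 4  [4]
31. n12.lim = -4  [D.lim - 17]
32. n12.pre = "px"  ["px"]
33. n12.depth = "wv"  ["wv"]
34. n12.cnt = 3  [D.key + D.lim - 14]
35. n1.val = false  [S₁.cnt > 3]
36. n1.hot = 24  [C.lab + S₁.lim + 17]
37. n1.wid = -9  [S₀.cnt - 32]
38. n1.mk = 26  [S₁.lim + 30]
39. n0.lim = 18  [B.wid + 27]
40. n0.pre = "uu"  ["uu"]
41. n0.depth = "rx"  ["rx"]
42. n0.cnt = 25  [B.wid + 34]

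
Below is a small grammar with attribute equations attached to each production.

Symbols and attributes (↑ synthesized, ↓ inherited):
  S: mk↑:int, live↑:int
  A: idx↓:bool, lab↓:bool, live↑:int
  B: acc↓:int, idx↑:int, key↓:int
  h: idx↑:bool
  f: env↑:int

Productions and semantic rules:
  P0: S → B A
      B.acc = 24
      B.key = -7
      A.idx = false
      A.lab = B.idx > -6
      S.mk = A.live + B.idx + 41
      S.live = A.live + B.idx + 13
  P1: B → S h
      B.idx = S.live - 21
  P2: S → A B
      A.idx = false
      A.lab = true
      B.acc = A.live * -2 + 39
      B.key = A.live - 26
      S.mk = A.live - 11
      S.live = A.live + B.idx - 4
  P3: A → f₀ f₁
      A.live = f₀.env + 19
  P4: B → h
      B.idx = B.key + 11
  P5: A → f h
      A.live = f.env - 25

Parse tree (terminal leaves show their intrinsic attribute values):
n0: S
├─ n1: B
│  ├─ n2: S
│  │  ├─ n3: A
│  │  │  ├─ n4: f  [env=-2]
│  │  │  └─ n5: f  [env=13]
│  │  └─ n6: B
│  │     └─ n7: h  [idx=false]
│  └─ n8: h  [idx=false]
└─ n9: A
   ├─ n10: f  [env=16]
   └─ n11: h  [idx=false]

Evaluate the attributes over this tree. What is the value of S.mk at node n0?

26

1. n1.acc = 24  [24]
2. n1.key = -7  [-7]
3. n3.idx = false  [false]
4. n3.lab = true  [true]
5. n4.env = -2  [terminal]
6. n5.env = 13  [terminal]
7. n3.live = 17  [f₀.env + 19]
8. n6.acc = 5  [A.live * -2 + 39]
9. n6.key = -9  [A.live - 26]
10. n7.idx = false  [terminal]
11. n6.idx = 2  [B.key + 11]
12. n2.mk = 6  [A.live - 11]
13. n2.live = 15  [A.live + B.idx - 4]
14. n8.idx = false  [terminal]
15. n1.idx = -6  [S.live - 21]
16. n9.idx = false  [false]
17. n9.lab = false  [B.idx > -6]
18. n10.env = 16  [terminal]
19. n11.idx = false  [terminal]
20. n9.live = -9  [f.env - 25]
21. n0.mk = 26  [A.live + B.idx + 41]
22. n0.live = -2  [A.live + B.idx + 13]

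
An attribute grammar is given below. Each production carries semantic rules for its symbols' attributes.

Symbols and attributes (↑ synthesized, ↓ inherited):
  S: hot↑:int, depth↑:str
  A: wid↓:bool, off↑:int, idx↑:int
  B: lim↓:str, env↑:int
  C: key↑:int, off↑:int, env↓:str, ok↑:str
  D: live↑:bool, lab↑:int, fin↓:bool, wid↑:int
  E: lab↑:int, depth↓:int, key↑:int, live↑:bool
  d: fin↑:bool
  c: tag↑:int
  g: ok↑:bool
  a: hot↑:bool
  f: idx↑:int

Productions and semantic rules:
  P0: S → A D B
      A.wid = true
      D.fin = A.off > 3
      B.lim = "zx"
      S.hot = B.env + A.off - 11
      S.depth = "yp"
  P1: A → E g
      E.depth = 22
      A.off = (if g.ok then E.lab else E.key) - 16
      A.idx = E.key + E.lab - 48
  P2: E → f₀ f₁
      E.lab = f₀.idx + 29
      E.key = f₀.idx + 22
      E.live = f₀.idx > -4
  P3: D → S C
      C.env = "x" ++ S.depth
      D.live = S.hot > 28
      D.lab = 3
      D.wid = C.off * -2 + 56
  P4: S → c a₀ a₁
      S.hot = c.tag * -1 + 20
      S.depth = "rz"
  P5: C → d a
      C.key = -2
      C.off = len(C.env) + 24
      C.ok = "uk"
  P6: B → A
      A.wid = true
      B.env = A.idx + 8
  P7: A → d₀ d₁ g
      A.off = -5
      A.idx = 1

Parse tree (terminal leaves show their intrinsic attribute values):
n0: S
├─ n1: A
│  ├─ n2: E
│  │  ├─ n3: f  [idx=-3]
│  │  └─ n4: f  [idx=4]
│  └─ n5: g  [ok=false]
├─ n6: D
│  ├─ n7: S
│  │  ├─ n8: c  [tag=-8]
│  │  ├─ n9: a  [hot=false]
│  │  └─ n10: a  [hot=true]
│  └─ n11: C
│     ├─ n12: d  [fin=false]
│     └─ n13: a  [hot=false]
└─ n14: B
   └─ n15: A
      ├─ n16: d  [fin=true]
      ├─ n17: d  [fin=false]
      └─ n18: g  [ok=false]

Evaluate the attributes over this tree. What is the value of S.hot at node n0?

1. n1.wid = true  [true]
2. n2.depth = 22  [22]
3. n3.idx = -3  [terminal]
4. n4.idx = 4  [terminal]
5. n2.lab = 26  [f₀.idx + 29]
6. n2.key = 19  [f₀.idx + 22]
7. n2.live = true  [f₀.idx > -4]
8. n5.ok = false  [terminal]
9. n1.off = 3  [(if g.ok then E.lab else E.key) - 16]
10. n1.idx = -3  [E.key + E.lab - 48]
11. n6.fin = false  [A.off > 3]
12. n8.tag = -8  [terminal]
13. n9.hot = false  [terminal]
14. n10.hot = true  [terminal]
15. n7.hot = 28  [c.tag * -1 + 20]
16. n7.depth = "rz"  ["rz"]
17. n11.env = "xrz"  ["x" ++ S.depth]
18. n12.fin = false  [terminal]
19. n13.hot = false  [terminal]
20. n11.key = -2  [-2]
21. n11.off = 27  [len(C.env) + 24]
22. n11.ok = "uk"  ["uk"]
23. n6.live = false  [S.hot > 28]
24. n6.lab = 3  [3]
25. n6.wid = 2  [C.off * -2 + 56]
26. n14.lim = "zx"  ["zx"]
27. n15.wid = true  [true]
28. n16.fin = true  [terminal]
29. n17.fin = false  [terminal]
30. n18.ok = false  [terminal]
31. n15.off = -5  [-5]
32. n15.idx = 1  [1]
33. n14.env = 9  [A.idx + 8]
34. n0.hot = 1  [B.env + A.off - 11]
35. n0.depth = "yp"  ["yp"]

1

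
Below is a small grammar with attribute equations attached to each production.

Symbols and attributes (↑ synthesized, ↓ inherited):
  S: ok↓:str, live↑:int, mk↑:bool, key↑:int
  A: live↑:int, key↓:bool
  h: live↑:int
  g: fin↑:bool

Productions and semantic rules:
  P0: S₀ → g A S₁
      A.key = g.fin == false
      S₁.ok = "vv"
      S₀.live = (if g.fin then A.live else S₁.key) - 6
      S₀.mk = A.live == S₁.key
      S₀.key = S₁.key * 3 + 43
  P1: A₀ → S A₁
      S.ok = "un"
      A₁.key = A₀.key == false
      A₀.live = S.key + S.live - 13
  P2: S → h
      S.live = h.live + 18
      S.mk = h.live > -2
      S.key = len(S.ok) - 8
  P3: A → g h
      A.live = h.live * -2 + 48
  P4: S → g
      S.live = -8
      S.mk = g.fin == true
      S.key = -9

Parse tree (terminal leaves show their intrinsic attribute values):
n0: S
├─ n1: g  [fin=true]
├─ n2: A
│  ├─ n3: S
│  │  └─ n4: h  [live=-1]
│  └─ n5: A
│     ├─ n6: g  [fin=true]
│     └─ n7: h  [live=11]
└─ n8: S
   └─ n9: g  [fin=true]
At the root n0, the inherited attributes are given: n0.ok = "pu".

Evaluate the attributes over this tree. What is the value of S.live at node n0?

1. n0.ok = "pu"  [given at root]
2. n1.fin = true  [terminal]
3. n2.key = false  [g.fin == false]
4. n3.ok = "un"  ["un"]
5. n4.live = -1  [terminal]
6. n3.live = 17  [h.live + 18]
7. n3.mk = true  [h.live > -2]
8. n3.key = -6  [len(S.ok) - 8]
9. n5.key = true  [A₀.key == false]
10. n6.fin = true  [terminal]
11. n7.live = 11  [terminal]
12. n5.live = 26  [h.live * -2 + 48]
13. n2.live = -2  [S.key + S.live - 13]
14. n8.ok = "vv"  ["vv"]
15. n9.fin = true  [terminal]
16. n8.live = -8  [-8]
17. n8.mk = true  [g.fin == true]
18. n8.key = -9  [-9]
19. n0.live = -8  [(if g.fin then A.live else S₁.key) - 6]
20. n0.mk = false  [A.live == S₁.key]
21. n0.key = 16  [S₁.key * 3 + 43]

-8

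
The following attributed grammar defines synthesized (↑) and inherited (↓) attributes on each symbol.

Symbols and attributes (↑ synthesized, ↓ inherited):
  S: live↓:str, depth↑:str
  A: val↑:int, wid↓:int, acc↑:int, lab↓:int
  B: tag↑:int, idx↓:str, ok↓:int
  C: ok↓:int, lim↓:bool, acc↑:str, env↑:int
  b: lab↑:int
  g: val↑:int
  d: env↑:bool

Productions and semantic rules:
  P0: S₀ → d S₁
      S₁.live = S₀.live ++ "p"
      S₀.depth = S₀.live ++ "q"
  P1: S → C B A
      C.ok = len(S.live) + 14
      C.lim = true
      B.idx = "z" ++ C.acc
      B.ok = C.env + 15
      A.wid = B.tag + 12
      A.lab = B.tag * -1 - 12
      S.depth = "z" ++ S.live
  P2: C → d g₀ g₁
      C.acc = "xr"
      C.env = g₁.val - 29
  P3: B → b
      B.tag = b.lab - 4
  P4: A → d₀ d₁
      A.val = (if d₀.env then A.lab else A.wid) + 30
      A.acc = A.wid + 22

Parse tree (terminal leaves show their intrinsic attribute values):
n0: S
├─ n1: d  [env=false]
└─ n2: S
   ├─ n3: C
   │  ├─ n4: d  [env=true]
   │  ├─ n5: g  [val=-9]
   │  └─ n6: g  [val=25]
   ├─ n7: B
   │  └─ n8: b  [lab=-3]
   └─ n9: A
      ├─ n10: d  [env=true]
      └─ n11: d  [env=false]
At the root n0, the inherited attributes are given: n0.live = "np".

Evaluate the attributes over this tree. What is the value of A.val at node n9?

25

1. n0.live = "np"  [given at root]
2. n1.env = false  [terminal]
3. n2.live = "npp"  [S₀.live ++ "p"]
4. n3.ok = 17  [len(S.live) + 14]
5. n3.lim = true  [true]
6. n4.env = true  [terminal]
7. n5.val = -9  [terminal]
8. n6.val = 25  [terminal]
9. n3.acc = "xr"  ["xr"]
10. n3.env = -4  [g₁.val - 29]
11. n7.idx = "zxr"  ["z" ++ C.acc]
12. n7.ok = 11  [C.env + 15]
13. n8.lab = -3  [terminal]
14. n7.tag = -7  [b.lab - 4]
15. n9.wid = 5  [B.tag + 12]
16. n9.lab = -5  [B.tag * -1 - 12]
17. n10.env = true  [terminal]
18. n11.env = false  [terminal]
19. n9.val = 25  [(if d₀.env then A.lab else A.wid) + 30]
20. n9.acc = 27  [A.wid + 22]
21. n2.depth = "znpp"  ["z" ++ S.live]
22. n0.depth = "npq"  [S₀.live ++ "q"]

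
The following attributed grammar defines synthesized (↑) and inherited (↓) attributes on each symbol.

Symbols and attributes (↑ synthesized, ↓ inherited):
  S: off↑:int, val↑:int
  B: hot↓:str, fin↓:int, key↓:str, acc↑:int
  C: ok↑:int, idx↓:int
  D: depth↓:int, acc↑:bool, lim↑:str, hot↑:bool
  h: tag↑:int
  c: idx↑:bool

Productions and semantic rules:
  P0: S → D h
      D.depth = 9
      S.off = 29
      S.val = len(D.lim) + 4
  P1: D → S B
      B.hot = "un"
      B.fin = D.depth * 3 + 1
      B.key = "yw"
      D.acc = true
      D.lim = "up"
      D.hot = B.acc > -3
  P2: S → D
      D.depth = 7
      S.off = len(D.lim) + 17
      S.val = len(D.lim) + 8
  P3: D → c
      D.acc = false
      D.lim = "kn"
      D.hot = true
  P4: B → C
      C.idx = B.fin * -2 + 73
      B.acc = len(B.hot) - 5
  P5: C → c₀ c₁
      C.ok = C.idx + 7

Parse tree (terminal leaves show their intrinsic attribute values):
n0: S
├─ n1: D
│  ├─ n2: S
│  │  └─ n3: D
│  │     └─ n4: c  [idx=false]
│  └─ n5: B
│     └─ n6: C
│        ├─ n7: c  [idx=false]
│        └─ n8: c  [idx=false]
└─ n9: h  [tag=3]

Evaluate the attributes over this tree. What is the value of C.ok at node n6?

24

1. n1.depth = 9  [9]
2. n3.depth = 7  [7]
3. n4.idx = false  [terminal]
4. n3.acc = false  [false]
5. n3.lim = "kn"  ["kn"]
6. n3.hot = true  [true]
7. n2.off = 19  [len(D.lim) + 17]
8. n2.val = 10  [len(D.lim) + 8]
9. n5.hot = "un"  ["un"]
10. n5.fin = 28  [D.depth * 3 + 1]
11. n5.key = "yw"  ["yw"]
12. n6.idx = 17  [B.fin * -2 + 73]
13. n7.idx = false  [terminal]
14. n8.idx = false  [terminal]
15. n6.ok = 24  [C.idx + 7]
16. n5.acc = -3  [len(B.hot) - 5]
17. n1.acc = true  [true]
18. n1.lim = "up"  ["up"]
19. n1.hot = false  [B.acc > -3]
20. n9.tag = 3  [terminal]
21. n0.off = 29  [29]
22. n0.val = 6  [len(D.lim) + 4]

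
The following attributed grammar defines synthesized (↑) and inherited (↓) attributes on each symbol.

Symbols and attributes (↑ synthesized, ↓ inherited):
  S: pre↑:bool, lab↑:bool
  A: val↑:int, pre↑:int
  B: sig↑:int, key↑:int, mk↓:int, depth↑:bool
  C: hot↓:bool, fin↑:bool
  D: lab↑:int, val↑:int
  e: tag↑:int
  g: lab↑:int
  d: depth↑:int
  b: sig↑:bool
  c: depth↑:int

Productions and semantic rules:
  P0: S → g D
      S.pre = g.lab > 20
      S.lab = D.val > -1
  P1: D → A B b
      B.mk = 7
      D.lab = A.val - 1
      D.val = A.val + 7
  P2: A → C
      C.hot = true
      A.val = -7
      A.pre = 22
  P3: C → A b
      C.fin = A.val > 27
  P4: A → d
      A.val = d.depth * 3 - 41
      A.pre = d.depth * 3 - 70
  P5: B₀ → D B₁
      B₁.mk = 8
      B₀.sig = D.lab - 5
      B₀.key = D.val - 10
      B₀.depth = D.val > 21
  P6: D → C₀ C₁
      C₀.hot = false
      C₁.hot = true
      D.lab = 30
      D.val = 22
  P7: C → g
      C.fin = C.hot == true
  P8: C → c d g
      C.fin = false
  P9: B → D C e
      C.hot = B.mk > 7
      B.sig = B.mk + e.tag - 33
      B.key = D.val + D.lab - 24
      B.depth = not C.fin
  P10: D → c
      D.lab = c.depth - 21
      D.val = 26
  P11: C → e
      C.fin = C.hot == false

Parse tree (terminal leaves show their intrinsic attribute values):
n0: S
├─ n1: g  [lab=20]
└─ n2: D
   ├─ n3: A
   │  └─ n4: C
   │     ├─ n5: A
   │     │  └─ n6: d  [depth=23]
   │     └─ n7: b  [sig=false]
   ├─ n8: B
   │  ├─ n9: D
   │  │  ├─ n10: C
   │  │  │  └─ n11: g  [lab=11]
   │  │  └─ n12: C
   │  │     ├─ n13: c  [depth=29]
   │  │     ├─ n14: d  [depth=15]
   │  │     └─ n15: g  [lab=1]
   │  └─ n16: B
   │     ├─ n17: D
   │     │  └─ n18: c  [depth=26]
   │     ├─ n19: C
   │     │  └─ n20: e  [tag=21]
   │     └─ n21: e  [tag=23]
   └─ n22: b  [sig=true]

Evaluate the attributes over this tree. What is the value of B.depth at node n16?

1. n1.lab = 20  [terminal]
2. n4.hot = true  [true]
3. n6.depth = 23  [terminal]
4. n5.val = 28  [d.depth * 3 - 41]
5. n5.pre = -1  [d.depth * 3 - 70]
6. n7.sig = false  [terminal]
7. n4.fin = true  [A.val > 27]
8. n3.val = -7  [-7]
9. n3.pre = 22  [22]
10. n8.mk = 7  [7]
11. n10.hot = false  [false]
12. n11.lab = 11  [terminal]
13. n10.fin = false  [C.hot == true]
14. n12.hot = true  [true]
15. n13.depth = 29  [terminal]
16. n14.depth = 15  [terminal]
17. n15.lab = 1  [terminal]
18. n12.fin = false  [false]
19. n9.lab = 30  [30]
20. n9.val = 22  [22]
21. n16.mk = 8  [8]
22. n18.depth = 26  [terminal]
23. n17.lab = 5  [c.depth - 21]
24. n17.val = 26  [26]
25. n19.hot = true  [B.mk > 7]
26. n20.tag = 21  [terminal]
27. n19.fin = false  [C.hot == false]
28. n21.tag = 23  [terminal]
29. n16.sig = -2  [B.mk + e.tag - 33]
30. n16.key = 7  [D.val + D.lab - 24]
31. n16.depth = true  [not C.fin]
32. n8.sig = 25  [D.lab - 5]
33. n8.key = 12  [D.val - 10]
34. n8.depth = true  [D.val > 21]
35. n22.sig = true  [terminal]
36. n2.lab = -8  [A.val - 1]
37. n2.val = 0  [A.val + 7]
38. n0.pre = false  [g.lab > 20]
39. n0.lab = true  [D.val > -1]

true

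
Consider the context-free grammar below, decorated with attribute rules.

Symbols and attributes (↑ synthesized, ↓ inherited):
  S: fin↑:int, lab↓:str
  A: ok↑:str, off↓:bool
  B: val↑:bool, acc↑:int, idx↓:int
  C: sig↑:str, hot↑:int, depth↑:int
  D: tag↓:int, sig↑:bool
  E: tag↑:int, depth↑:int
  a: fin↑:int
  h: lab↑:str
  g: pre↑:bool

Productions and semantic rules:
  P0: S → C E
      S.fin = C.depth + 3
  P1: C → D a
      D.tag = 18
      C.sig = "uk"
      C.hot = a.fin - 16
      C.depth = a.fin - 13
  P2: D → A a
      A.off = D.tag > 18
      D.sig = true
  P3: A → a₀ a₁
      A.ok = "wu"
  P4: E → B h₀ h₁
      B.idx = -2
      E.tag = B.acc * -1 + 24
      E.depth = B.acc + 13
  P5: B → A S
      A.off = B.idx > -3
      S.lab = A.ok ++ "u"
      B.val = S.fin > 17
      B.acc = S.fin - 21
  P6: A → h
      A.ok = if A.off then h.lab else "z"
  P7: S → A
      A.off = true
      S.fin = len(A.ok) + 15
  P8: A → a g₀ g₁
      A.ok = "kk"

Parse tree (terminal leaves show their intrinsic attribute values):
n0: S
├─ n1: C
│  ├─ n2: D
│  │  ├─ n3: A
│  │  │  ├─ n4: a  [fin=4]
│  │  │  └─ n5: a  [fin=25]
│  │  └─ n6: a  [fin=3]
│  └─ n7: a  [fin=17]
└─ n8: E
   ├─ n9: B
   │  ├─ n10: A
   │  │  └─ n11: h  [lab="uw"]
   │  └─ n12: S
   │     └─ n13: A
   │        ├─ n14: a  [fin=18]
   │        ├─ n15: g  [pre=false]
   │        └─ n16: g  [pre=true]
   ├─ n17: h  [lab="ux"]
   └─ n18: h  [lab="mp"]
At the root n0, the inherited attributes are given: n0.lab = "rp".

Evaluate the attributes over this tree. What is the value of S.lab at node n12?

"uwu"

1. n0.lab = "rp"  [given at root]
2. n2.tag = 18  [18]
3. n3.off = false  [D.tag > 18]
4. n4.fin = 4  [terminal]
5. n5.fin = 25  [terminal]
6. n3.ok = "wu"  ["wu"]
7. n6.fin = 3  [terminal]
8. n2.sig = true  [true]
9. n7.fin = 17  [terminal]
10. n1.sig = "uk"  ["uk"]
11. n1.hot = 1  [a.fin - 16]
12. n1.depth = 4  [a.fin - 13]
13. n9.idx = -2  [-2]
14. n10.off = true  [B.idx > -3]
15. n11.lab = "uw"  [terminal]
16. n10.ok = "uw"  [if A.off then h.lab else "z"]
17. n12.lab = "uwu"  [A.ok ++ "u"]
18. n13.off = true  [true]
19. n14.fin = 18  [terminal]
20. n15.pre = false  [terminal]
21. n16.pre = true  [terminal]
22. n13.ok = "kk"  ["kk"]
23. n12.fin = 17  [len(A.ok) + 15]
24. n9.val = false  [S.fin > 17]
25. n9.acc = -4  [S.fin - 21]
26. n17.lab = "ux"  [terminal]
27. n18.lab = "mp"  [terminal]
28. n8.tag = 28  [B.acc * -1 + 24]
29. n8.depth = 9  [B.acc + 13]
30. n0.fin = 7  [C.depth + 3]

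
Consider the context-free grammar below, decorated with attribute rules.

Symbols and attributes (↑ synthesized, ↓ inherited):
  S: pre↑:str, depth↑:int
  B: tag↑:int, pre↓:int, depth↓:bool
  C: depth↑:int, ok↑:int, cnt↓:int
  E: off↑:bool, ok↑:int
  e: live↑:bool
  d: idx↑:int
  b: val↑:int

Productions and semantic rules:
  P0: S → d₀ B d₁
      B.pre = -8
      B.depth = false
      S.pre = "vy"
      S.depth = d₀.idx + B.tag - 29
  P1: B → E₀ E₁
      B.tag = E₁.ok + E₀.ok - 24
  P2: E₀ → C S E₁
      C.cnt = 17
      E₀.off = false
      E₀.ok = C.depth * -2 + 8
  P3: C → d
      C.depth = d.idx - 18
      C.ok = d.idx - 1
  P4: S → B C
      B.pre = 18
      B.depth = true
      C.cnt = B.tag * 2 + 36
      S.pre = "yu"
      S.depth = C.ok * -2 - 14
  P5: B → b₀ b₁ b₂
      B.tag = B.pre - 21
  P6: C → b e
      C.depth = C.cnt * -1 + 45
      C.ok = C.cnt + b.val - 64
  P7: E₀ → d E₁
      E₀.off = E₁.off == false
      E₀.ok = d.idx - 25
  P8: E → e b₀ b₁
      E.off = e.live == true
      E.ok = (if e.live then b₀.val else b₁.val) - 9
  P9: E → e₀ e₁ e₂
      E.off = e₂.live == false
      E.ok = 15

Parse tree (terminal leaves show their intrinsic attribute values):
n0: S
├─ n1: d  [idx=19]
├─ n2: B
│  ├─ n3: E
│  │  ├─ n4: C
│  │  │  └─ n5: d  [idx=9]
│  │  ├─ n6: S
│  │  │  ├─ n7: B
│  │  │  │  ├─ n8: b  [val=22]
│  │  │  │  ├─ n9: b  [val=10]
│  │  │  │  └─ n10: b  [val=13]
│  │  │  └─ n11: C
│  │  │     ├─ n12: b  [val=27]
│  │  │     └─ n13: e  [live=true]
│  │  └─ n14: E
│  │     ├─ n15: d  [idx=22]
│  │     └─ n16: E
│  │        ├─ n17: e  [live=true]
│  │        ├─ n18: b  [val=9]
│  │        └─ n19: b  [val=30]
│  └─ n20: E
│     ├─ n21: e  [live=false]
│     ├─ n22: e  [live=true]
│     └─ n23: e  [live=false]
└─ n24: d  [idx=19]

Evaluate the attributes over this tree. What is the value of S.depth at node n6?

0

1. n1.idx = 19  [terminal]
2. n2.pre = -8  [-8]
3. n2.depth = false  [false]
4. n4.cnt = 17  [17]
5. n5.idx = 9  [terminal]
6. n4.depth = -9  [d.idx - 18]
7. n4.ok = 8  [d.idx - 1]
8. n7.pre = 18  [18]
9. n7.depth = true  [true]
10. n8.val = 22  [terminal]
11. n9.val = 10  [terminal]
12. n10.val = 13  [terminal]
13. n7.tag = -3  [B.pre - 21]
14. n11.cnt = 30  [B.tag * 2 + 36]
15. n12.val = 27  [terminal]
16. n13.live = true  [terminal]
17. n11.depth = 15  [C.cnt * -1 + 45]
18. n11.ok = -7  [C.cnt + b.val - 64]
19. n6.pre = "yu"  ["yu"]
20. n6.depth = 0  [C.ok * -2 - 14]
21. n15.idx = 22  [terminal]
22. n17.live = true  [terminal]
23. n18.val = 9  [terminal]
24. n19.val = 30  [terminal]
25. n16.off = true  [e.live == true]
26. n16.ok = 0  [(if e.live then b₀.val else b₁.val) - 9]
27. n14.off = false  [E₁.off == false]
28. n14.ok = -3  [d.idx - 25]
29. n3.off = false  [false]
30. n3.ok = 26  [C.depth * -2 + 8]
31. n21.live = false  [terminal]
32. n22.live = true  [terminal]
33. n23.live = false  [terminal]
34. n20.off = true  [e₂.live == false]
35. n20.ok = 15  [15]
36. n2.tag = 17  [E₁.ok + E₀.ok - 24]
37. n24.idx = 19  [terminal]
38. n0.pre = "vy"  ["vy"]
39. n0.depth = 7  [d₀.idx + B.tag - 29]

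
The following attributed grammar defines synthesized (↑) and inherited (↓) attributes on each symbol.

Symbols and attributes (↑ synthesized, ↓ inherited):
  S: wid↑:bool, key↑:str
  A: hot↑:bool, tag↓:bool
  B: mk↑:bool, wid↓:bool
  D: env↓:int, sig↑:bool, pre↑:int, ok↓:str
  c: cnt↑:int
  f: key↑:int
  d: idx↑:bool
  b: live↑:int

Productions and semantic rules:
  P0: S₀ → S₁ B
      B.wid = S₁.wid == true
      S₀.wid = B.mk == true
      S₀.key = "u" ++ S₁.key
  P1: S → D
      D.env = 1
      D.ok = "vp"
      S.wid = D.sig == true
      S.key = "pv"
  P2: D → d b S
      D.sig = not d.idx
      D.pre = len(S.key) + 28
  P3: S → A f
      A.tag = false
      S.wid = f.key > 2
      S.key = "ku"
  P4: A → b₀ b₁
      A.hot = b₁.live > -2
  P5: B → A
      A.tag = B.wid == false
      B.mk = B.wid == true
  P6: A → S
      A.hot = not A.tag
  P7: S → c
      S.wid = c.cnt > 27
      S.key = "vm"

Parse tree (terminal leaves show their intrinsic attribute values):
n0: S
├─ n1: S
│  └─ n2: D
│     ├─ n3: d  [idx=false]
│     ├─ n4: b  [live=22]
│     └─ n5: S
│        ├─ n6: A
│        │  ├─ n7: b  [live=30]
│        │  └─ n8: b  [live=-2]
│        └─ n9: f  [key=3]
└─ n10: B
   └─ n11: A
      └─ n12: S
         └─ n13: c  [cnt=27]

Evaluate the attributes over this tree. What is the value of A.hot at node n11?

1. n2.env = 1  [1]
2. n2.ok = "vp"  ["vp"]
3. n3.idx = false  [terminal]
4. n4.live = 22  [terminal]
5. n6.tag = false  [false]
6. n7.live = 30  [terminal]
7. n8.live = -2  [terminal]
8. n6.hot = false  [b₁.live > -2]
9. n9.key = 3  [terminal]
10. n5.wid = true  [f.key > 2]
11. n5.key = "ku"  ["ku"]
12. n2.sig = true  [not d.idx]
13. n2.pre = 30  [len(S.key) + 28]
14. n1.wid = true  [D.sig == true]
15. n1.key = "pv"  ["pv"]
16. n10.wid = true  [S₁.wid == true]
17. n11.tag = false  [B.wid == false]
18. n13.cnt = 27  [terminal]
19. n12.wid = false  [c.cnt > 27]
20. n12.key = "vm"  ["vm"]
21. n11.hot = true  [not A.tag]
22. n10.mk = true  [B.wid == true]
23. n0.wid = true  [B.mk == true]
24. n0.key = "upv"  ["u" ++ S₁.key]

true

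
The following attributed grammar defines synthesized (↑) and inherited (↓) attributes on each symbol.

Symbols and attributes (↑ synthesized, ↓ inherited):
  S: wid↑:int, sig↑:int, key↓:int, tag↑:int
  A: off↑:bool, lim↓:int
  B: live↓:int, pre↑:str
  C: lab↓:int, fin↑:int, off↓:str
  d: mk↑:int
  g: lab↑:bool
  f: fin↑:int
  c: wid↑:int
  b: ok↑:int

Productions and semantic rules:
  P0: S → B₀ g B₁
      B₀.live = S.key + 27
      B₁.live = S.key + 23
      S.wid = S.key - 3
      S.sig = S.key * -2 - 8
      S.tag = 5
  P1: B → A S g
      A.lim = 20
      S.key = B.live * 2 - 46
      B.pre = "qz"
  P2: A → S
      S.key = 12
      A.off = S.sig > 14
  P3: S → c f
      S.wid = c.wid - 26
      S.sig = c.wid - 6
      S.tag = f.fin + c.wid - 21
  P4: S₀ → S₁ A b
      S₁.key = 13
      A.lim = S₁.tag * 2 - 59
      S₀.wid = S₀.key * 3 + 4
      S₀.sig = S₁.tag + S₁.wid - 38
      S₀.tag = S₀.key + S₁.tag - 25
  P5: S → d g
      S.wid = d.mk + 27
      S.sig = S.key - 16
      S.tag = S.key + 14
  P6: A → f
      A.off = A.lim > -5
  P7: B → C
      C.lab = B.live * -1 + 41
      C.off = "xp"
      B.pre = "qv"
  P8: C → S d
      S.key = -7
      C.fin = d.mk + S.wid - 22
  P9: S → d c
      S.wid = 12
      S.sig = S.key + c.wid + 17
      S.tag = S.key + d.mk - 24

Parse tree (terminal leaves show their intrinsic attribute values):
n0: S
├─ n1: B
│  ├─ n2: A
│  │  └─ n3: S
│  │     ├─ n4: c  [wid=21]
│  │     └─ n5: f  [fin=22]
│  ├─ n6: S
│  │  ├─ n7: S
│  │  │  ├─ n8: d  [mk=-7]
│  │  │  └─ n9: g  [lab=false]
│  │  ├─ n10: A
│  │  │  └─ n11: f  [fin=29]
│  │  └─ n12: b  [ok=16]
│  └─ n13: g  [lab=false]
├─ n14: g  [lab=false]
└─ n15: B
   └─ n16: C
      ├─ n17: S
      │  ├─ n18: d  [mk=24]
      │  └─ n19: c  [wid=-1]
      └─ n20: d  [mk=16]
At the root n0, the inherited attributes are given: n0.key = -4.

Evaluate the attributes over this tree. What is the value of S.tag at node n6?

1. n0.key = -4  [given at root]
2. n1.live = 23  [S.key + 27]
3. n2.lim = 20  [20]
4. n3.key = 12  [12]
5. n4.wid = 21  [terminal]
6. n5.fin = 22  [terminal]
7. n3.wid = -5  [c.wid - 26]
8. n3.sig = 15  [c.wid - 6]
9. n3.tag = 22  [f.fin + c.wid - 21]
10. n2.off = true  [S.sig > 14]
11. n6.key = 0  [B.live * 2 - 46]
12. n7.key = 13  [13]
13. n8.mk = -7  [terminal]
14. n9.lab = false  [terminal]
15. n7.wid = 20  [d.mk + 27]
16. n7.sig = -3  [S.key - 16]
17. n7.tag = 27  [S.key + 14]
18. n10.lim = -5  [S₁.tag * 2 - 59]
19. n11.fin = 29  [terminal]
20. n10.off = false  [A.lim > -5]
21. n12.ok = 16  [terminal]
22. n6.wid = 4  [S₀.key * 3 + 4]
23. n6.sig = 9  [S₁.tag + S₁.wid - 38]
24. n6.tag = 2  [S₀.key + S₁.tag - 25]
25. n13.lab = false  [terminal]
26. n1.pre = "qz"  ["qz"]
27. n14.lab = false  [terminal]
28. n15.live = 19  [S.key + 23]
29. n16.lab = 22  [B.live * -1 + 41]
30. n16.off = "xp"  ["xp"]
31. n17.key = -7  [-7]
32. n18.mk = 24  [terminal]
33. n19.wid = -1  [terminal]
34. n17.wid = 12  [12]
35. n17.sig = 9  [S.key + c.wid + 17]
36. n17.tag = -7  [S.key + d.mk - 24]
37. n20.mk = 16  [terminal]
38. n16.fin = 6  [d.mk + S.wid - 22]
39. n15.pre = "qv"  ["qv"]
40. n0.wid = -7  [S.key - 3]
41. n0.sig = 0  [S.key * -2 - 8]
42. n0.tag = 5  [5]

2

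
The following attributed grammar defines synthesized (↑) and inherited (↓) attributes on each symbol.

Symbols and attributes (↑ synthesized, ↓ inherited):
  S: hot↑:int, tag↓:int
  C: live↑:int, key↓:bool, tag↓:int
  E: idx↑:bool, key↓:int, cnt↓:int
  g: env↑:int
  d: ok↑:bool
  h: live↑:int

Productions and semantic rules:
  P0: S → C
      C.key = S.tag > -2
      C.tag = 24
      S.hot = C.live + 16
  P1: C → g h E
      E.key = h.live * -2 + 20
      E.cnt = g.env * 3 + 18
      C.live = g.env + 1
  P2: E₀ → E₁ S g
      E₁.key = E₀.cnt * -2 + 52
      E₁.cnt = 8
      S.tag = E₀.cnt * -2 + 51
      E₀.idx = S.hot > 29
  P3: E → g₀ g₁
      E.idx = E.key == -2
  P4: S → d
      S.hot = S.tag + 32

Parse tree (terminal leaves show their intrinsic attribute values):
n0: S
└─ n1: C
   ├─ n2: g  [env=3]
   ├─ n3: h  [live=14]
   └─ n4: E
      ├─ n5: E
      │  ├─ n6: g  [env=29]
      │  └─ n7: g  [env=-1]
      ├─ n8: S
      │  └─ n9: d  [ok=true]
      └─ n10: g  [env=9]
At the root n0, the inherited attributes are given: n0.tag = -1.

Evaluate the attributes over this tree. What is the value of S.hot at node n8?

1. n0.tag = -1  [given at root]
2. n1.key = true  [S.tag > -2]
3. n1.tag = 24  [24]
4. n2.env = 3  [terminal]
5. n3.live = 14  [terminal]
6. n4.key = -8  [h.live * -2 + 20]
7. n4.cnt = 27  [g.env * 3 + 18]
8. n5.key = -2  [E₀.cnt * -2 + 52]
9. n5.cnt = 8  [8]
10. n6.env = 29  [terminal]
11. n7.env = -1  [terminal]
12. n5.idx = true  [E.key == -2]
13. n8.tag = -3  [E₀.cnt * -2 + 51]
14. n9.ok = true  [terminal]
15. n8.hot = 29  [S.tag + 32]
16. n10.env = 9  [terminal]
17. n4.idx = false  [S.hot > 29]
18. n1.live = 4  [g.env + 1]
19. n0.hot = 20  [C.live + 16]

29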